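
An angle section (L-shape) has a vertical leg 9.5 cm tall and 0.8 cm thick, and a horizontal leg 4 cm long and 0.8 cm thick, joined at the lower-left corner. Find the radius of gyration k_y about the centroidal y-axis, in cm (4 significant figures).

Decompose the section into non-overlapping parts with the origin at the bottom-left of its bounding rectangle.
Vertical leg: 0.8 × 9.5, A = 7.6 cm², x = 0.4 cm, Ī = 0.405333 cm⁴.
Horizontal leg (remainder): 3.2 × 0.8, A = 2.56 cm², x = 2.4 cm, Ī = 2.18453 cm⁴.
Centroid: x̄ = ΣA·x / ΣA = 0.903937 cm.
Transfer each piece to the centroidal y-axis using Ī + A·d² with d = x − 0.903937:
  vertical leg: d = -0.503937 cm → contributes +2.33537 cm⁴
  horizontal leg (remainder): d = 1.49606 cm → contributes +7.91434 cm⁴
Total I = 10.2497 cm⁴.
Radius of gyration: k = √(I/A) = √(10.2497 / 10.16) = 1.00441 cm.

k_y ≈ 1.004 cm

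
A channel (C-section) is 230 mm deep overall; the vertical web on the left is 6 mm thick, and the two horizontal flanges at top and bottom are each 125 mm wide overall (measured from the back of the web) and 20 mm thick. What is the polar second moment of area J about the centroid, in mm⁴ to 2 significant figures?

J ≈ 6.9 × 10⁷ mm⁴

Split into non-overlapping primitives; take the origin at the lower-left of the bounding box.
Web: 6 × 230, A = 1 380 mm², y = 115 mm, Ī = 6 083 500 mm⁴.
Top flange (beyond web): 119 × 20, A = 2 380 mm², y = 220 mm, Ī = 79 333 mm⁴.
Bottom flange (beyond web): 119 × 20, A = 2 380 mm², y = 10 mm, Ī = 79 333 mm⁴.
By symmetry the centroid is at mid-height, ȳ = 115 mm.
Transfer each piece to the centroidal x-axis using Ī + A·d² with d = y − 115:
  web: d = 0 mm → contributes +6 083 500 mm⁴
  top flange (beyond web): d = 105 mm → contributes +26 318 833 mm⁴
  bottom flange (beyond web): d = -105 mm → contributes +26 318 833 mm⁴
Total I = 58 721 167 mm⁴.
For the y-axis: x̄ = 51.45 mm.
Repeating about the centroidal y-axis gives I_y = 9 800 388 mm⁴.
Polar second moment: J = I_x + I_y = 68 521 555 mm⁴.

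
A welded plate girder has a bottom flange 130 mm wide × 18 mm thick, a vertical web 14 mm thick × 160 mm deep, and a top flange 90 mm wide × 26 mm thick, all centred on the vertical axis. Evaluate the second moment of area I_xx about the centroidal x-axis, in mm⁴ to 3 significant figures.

Treat the section as a set of non-overlapping primitives; coordinates are from the bounding-box lower-left.
Bottom plate: 130 × 18, A = 2 340 mm², y = 9 mm, Ī = 63 180 mm⁴.
Web plate: 14 × 160, A = 2 240 mm², y = 98 mm, Ī = 4 778 667 mm⁴.
Top plate: 90 × 26, A = 2 340 mm², y = 191 mm, Ī = 131 820 mm⁴.
Centroid: ȳ = ΣA·y / ΣA = 99.353 mm.
Transfer each piece to the centroidal x-axis using Ī + A·d² with d = y − 99.353:
  bottom plate: d = -90.353 mm → contributes +19 165 987 mm⁴
  web plate: d = -1.3526 mm → contributes +4 782 765 mm⁴
  top plate: d = 91.647 mm → contributes +19 786 055 mm⁴
Total I = 43 734 806 mm⁴.

I_xx ≈ 4.37 × 10⁷ mm⁴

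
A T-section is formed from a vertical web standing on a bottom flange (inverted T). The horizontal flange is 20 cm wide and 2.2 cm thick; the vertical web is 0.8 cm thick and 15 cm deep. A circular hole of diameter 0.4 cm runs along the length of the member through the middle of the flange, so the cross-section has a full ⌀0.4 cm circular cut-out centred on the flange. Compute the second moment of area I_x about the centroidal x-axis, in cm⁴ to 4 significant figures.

I_x ≈ 939.7 cm⁴

Treat the section as a set of non-overlapping primitives; coordinates are from the bounding-box lower-left.
Flange: 20 × 2.2, A = 44 cm², y = 1.1 cm, Ī = 17.7467 cm⁴.
Web: 0.8 × 15, A = 12 cm², y = 9.7 cm, Ī = 225 cm⁴.
Hole (subtracted): ⌀0.4, A = 0.125664 cm², y = 1.1 cm, Ī = 0.00125664 cm⁴.
Centroid: ȳ = ΣA·y / ΣA = 2.947 cm.
Transfer each piece to the centroidal x-axis using Ī + A·d² with d = y − 2.947:
  flange: d = -1.847 cm → contributes +167.849 cm⁴
  web: d = 6.753 cm → contributes +772.236 cm⁴
  hole: d = -1.847 cm → contributes −0.429948 cm⁴
Total I = 939.655 cm⁴.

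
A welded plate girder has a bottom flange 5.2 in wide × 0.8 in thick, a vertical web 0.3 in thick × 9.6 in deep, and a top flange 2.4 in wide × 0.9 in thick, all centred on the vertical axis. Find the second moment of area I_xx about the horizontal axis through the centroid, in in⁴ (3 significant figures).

I_xx ≈ 183 in⁴

Break the section into simple shapes (no overlaps), measuring from the bottom-left corner of the bounding box.
Bottom plate: 5.2 × 0.8, A = 4.16 in², y = 0.4 in, Ī = 0.22187 in⁴.
Web plate: 0.3 × 9.6, A = 2.88 in², y = 5.6 in, Ī = 22.118 in⁴.
Top plate: 2.4 × 0.9, A = 2.16 in², y = 10.85 in, Ī = 0.1458 in⁴.
Centroid: ȳ = ΣA·y / ΣA = 4.4813 in.
Transfer each piece to the horizontal axis through the centroid using Ī + A·d² with d = y − 4.4813:
  bottom plate: d = -4.0813 in → contributes +69.515 in⁴
  web plate: d = 1.1187 in → contributes +25.723 in⁴
  top plate: d = 6.3687 in → contributes +87.756 in⁴
Total I = 182.99 in⁴.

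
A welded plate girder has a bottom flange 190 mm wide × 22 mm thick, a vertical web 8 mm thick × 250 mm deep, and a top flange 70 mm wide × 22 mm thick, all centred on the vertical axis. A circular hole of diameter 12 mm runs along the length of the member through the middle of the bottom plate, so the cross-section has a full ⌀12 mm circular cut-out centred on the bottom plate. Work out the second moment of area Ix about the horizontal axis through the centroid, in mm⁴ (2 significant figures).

Break the section into simple shapes (no overlaps), measuring from the bottom-left corner of the bounding box.
Bottom plate: 190 × 22, A = 4 180 mm², y = 11 mm, Ī = 168 593 mm⁴.
Web plate: 8 × 250, A = 2 000 mm², y = 147 mm, Ī = 10 416 667 mm⁴.
Top plate: 70 × 22, A = 1 540 mm², y = 283 mm, Ī = 62 113 mm⁴.
Hole (subtracted): ⌀12, A = 113.1 mm², y = 11 mm, Ī = 1 018 mm⁴.
Centroid: ȳ = ΣA·y / ΣA = 101.8 mm.
Transfer each piece to the horizontal axis through the centroid using Ī + A·d² with d = y − 101.8:
  bottom plate: d = -90.82 mm → contributes +34 648 478 mm⁴
  web plate: d = 45.18 mm → contributes +14 498 630 mm⁴
  top plate: d = 181.2 mm → contributes +50 612 902 mm⁴
  hole: d = -90.82 mm → contributes −933 932 mm⁴
Total I = 98 826 077 mm⁴.

Ix ≈ 9.9 × 10⁷ mm⁴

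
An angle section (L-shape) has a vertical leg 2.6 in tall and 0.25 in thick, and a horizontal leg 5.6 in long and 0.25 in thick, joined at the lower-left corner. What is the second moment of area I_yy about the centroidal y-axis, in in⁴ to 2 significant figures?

I_yy ≈ 6.6 in⁴

Break the section into simple shapes (no overlaps), measuring from the bottom-left corner of the bounding box.
Vertical leg: 0.25 × 2.6, A = 0.65 in², x = 0.125 in, Ī = 0.003385 in⁴.
Horizontal leg (remainder): 5.35 × 0.25, A = 1.338 in², x = 2.925 in, Ī = 3.19 in⁴.
Centroid: x̄ = ΣA·x / ΣA = 2.009 in.
Transfer each piece to the centroidal y-axis using Ī + A·d² with d = x − 2.009:
  vertical leg: d = -1.884 in → contributes +2.311 in⁴
  horizontal leg (remainder): d = 0.9157 in → contributes +4.312 in⁴
Total I = 6.623 in⁴.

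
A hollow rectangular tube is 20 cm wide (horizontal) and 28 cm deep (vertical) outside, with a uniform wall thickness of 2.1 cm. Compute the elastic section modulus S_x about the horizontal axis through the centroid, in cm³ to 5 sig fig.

S_x ≈ 1345.5 cm³

Split into non-overlapping primitives; take the origin at the lower-left of the bounding box.
Outer rectangle: 20 × 28, A = 560 cm², y = 14 cm, Ī = 36586.67 cm⁴.
Inner void (subtracted): 15.8 × 23.8, A = 376.04 cm², y = 14 cm, Ī = 17750.34 cm⁴.
By symmetry the centroid is at mid-height, ȳ = 14 cm.
All pieces are centred on the horizontal axis through the centroid, so I = ΣĪ (holes subtracted) = 18836.33 cm⁴.
Extreme fibre distance c = 14 cm; S = I/c = 1345.452 cm³.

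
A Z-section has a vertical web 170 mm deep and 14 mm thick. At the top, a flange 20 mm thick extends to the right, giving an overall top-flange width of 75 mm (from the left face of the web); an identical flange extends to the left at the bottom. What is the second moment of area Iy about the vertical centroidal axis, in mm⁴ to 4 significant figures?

Split into non-overlapping primitives; take the origin at the lower-left of the bounding box.
Web: 14 × 170, A = 2 380 mm², x = 68 mm, Ī = 38873.3 mm⁴.
Top flange (beyond web): 61 × 20, A = 1 220 mm², x = 105.5 mm, Ī = 378 302 mm⁴.
Bottom flange (beyond web): 61 × 20, A = 1 220 mm², x = 30.5 mm, Ī = 378 302 mm⁴.
Centroid: x̄ = ΣA·x / ΣA = 68 mm.
Transfer each piece to the vertical centroidal axis using Ī + A·d² with d = x − 68:
  web: d = 0 mm → contributes +38873.3 mm⁴
  top flange (beyond web): d = 37.5 mm → contributes +2 093 927 mm⁴
  bottom flange (beyond web): d = -37.5 mm → contributes +2 093 927 mm⁴
Total I = 4 226 727 mm⁴.

Iy ≈ 4.227 × 10⁶ mm⁴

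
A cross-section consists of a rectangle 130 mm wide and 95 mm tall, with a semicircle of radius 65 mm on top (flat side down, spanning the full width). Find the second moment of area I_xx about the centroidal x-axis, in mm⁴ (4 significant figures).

I_xx ≈ 3.559 × 10⁷ mm⁴

Decompose the section into non-overlapping parts with the origin at the bottom-left of its bounding rectangle.
Rectangular body: 130 × 95, A = 12 350 mm², y = 47.5 mm, Ī = 9 288 229 mm⁴.
Semicircular cap: semicircle r = 65, A = 6636.61 mm², y = 122.587 mm, Ī = 1 959 230 mm⁴.
Centroid: ȳ = ΣA·y / ΣA = 73.746 mm.
Transfer each piece to the centroidal x-axis using Ī + A·d² with d = y − 73.746:
  rectangular body: d = -26.246 mm → contributes +17 795 552 mm⁴
  semicircular cap: d = 48.8409 mm → contributes +17 790 410 mm⁴
Total I = 35 585 963 mm⁴.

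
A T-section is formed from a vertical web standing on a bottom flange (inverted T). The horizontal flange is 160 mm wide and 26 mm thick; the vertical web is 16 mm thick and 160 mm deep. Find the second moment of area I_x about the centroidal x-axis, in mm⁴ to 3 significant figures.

Split into non-overlapping primitives; take the origin at the lower-left of the bounding box.
Flange: 160 × 26, A = 4 160 mm², y = 13 mm, Ī = 234 347 mm⁴.
Web: 16 × 160, A = 2 560 mm², y = 106 mm, Ī = 5 461 333 mm⁴.
Centroid: ȳ = ΣA·y / ΣA = 48.429 mm.
Transfer each piece to the centroidal x-axis using Ī + A·d² with d = y − 48.429:
  flange: d = -35.429 mm → contributes +5 455 911 mm⁴
  web: d = 57.571 mm → contributes +13 946 375 mm⁴
Total I = 19 402 286 mm⁴.

I_x ≈ 1.94 × 10⁷ mm⁴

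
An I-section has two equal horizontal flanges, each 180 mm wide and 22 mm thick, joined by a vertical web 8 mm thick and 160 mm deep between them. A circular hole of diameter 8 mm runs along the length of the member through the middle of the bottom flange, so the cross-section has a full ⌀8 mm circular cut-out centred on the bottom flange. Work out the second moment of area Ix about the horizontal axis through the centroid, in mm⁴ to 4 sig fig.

Split into non-overlapping primitives; take the origin at the lower-left of the bounding box.
Bottom flange: 180 × 22, A = 3 960 mm², y = 11 mm, Ī = 159 720 mm⁴.
Web: 8 × 160, A = 1 280 mm², y = 102 mm, Ī = 2 730 667 mm⁴.
Top flange: 180 × 22, A = 3 960 mm², y = 193 mm, Ī = 159 720 mm⁴.
Hole (subtracted): ⌀8, A = 50.2655 mm², y = 11 mm, Ī = 201.062 mm⁴.
Centroid: ȳ = ΣA·y / ΣA = 102.5 mm.
Transfer each piece to the horizontal axis through the centroid using Ī + A·d² with d = y − 102.5:
  bottom flange: d = -91.4999 mm → contributes +33 313 774 mm⁴
  web: d = -0.499923 mm → contributes +2 730 987 mm⁴
  top flange: d = 90.5001 mm → contributes +32 593 165 mm⁴
  hole: d = -91.4999 mm → contributes −421 036 mm⁴
Total I = 68 216 890 mm⁴.

Ix ≈ 6.822 × 10⁷ mm⁴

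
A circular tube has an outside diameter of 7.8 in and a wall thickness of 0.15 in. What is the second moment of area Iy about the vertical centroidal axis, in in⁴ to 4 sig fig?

Iy ≈ 26.38 in⁴

Split into non-overlapping primitives; take the origin at the lower-left of the bounding box.
Outer circle: ⌀7.8, A = 47.7836 in², x = 3.9 in, Ī = 181.697 in⁴.
Bore (subtracted): ⌀7.5, A = 44.1786 in², x = 3.9 in, Ī = 155.316 in⁴.
By symmetry the centroid is at mid-width, x̄ = 3.9 in.
All pieces are centred on the vertical centroidal axis, so I = ΣĪ (holes subtracted) = 26.3817 in⁴.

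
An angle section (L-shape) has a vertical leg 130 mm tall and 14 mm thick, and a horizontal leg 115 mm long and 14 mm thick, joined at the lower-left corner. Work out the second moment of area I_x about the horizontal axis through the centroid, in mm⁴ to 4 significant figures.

I_x ≈ 5.263 × 10⁶ mm⁴

Break the section into simple shapes (no overlaps), measuring from the bottom-left corner of the bounding box.
Vertical leg: 14 × 130, A = 1 820 mm², y = 65 mm, Ī = 2 563 167 mm⁴.
Horizontal leg (remainder): 101 × 14, A = 1 414 mm², y = 7 mm, Ī = 23095.3 mm⁴.
Centroid: ȳ = ΣA·y / ΣA = 39.6407 mm.
Transfer each piece to the horizontal axis through the centroid using Ī + A·d² with d = y − 39.6407:
  vertical leg: d = 25.3593 mm → contributes +3 733 599 mm⁴
  horizontal leg (remainder): d = -32.6407 mm → contributes +1 529 592 mm⁴
Total I = 5 263 190 mm⁴.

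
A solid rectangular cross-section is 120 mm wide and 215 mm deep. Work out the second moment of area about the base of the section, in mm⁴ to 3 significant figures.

I_base ≈ 3.98 × 10⁸ mm⁴

The section: 120 × 215, A = 25 800 mm², y = 107.5 mm, Ī = 99 383 750 mm⁴.
Transfer it to a horizontal axis along the bottom face using Ī + A·d² with d = y − 0:
  the section: d = 107.5 mm → contributes +397 535 000 mm⁴
Total I = 397 535 000 mm⁴.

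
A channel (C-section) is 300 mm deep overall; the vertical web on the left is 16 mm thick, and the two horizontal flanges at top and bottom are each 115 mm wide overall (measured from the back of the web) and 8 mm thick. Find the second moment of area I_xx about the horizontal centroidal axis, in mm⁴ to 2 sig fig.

Treat the section as a set of non-overlapping primitives; coordinates are from the bounding-box lower-left.
Web: 16 × 300, A = 4 800 mm², y = 150 mm, Ī = 36 000 000 mm⁴.
Top flange (beyond web): 99 × 8, A = 792 mm², y = 296 mm, Ī = 4 224 mm⁴.
Bottom flange (beyond web): 99 × 8, A = 792 mm², y = 4 mm, Ī = 4 224 mm⁴.
By symmetry the centroid is at mid-height, ȳ = 150 mm.
Transfer each piece to the horizontal centroidal axis using Ī + A·d² with d = y − 150:
  web: d = 0 mm → contributes +36 000 000 mm⁴
  top flange (beyond web): d = 146 mm → contributes +16 886 496 mm⁴
  bottom flange (beyond web): d = -146 mm → contributes +16 886 496 mm⁴
Total I = 69 772 992 mm⁴.

I_xx ≈ 7.0 × 10⁷ mm⁴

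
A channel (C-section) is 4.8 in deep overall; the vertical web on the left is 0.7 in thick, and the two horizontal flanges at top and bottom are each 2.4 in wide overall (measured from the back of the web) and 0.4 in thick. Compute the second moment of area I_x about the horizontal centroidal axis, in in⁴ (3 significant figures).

Split into non-overlapping primitives; take the origin at the lower-left of the bounding box.
Web: 0.7 × 4.8, A = 3.36 in², y = 2.4 in, Ī = 6.4512 in⁴.
Top flange (beyond web): 1.7 × 0.4, A = 0.68 in², y = 4.6 in, Ī = 0.0090667 in⁴.
Bottom flange (beyond web): 1.7 × 0.4, A = 0.68 in², y = 0.2 in, Ī = 0.0090667 in⁴.
By symmetry the centroid is at mid-height, ȳ = 2.4 in.
Transfer each piece to the horizontal centroidal axis using Ī + A·d² with d = y − 2.4:
  web: d = 0 in → contributes +6.4512 in⁴
  top flange (beyond web): d = 2.2 in → contributes +3.3003 in⁴
  bottom flange (beyond web): d = -2.2 in → contributes +3.3003 in⁴
Total I = 13.052 in⁴.

I_x ≈ 13.1 in⁴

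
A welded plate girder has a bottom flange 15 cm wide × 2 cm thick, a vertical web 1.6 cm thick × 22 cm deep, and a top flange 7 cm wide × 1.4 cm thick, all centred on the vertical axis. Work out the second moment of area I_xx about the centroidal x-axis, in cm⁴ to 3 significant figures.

I_xx ≈ 6290 cm⁴

Decompose the section into non-overlapping parts with the origin at the bottom-left of its bounding rectangle.
Bottom plate: 15 × 2, A = 30 cm², y = 1 cm, Ī = 10 cm⁴.
Web plate: 1.6 × 22, A = 35.2 cm², y = 13 cm, Ī = 1419.7 cm⁴.
Top plate: 7 × 1.4, A = 9.8 cm², y = 24.7 cm, Ī = 1.6007 cm⁴.
Centroid: ȳ = ΣA·y / ΣA = 9.7288 cm.
Transfer each piece to the centroidal x-axis using Ī + A·d² with d = y − 9.7288:
  bottom plate: d = -8.7288 cm → contributes +2295.8 cm⁴
  web plate: d = 3.2712 cm → contributes +1796.4 cm⁴
  top plate: d = 14.971 cm → contributes +2198.1 cm⁴
Total I = 6290.3 cm⁴.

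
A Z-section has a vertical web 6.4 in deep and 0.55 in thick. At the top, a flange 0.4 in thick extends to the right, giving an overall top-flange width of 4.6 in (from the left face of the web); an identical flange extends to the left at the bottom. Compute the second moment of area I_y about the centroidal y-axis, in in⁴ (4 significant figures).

I_y ≈ 21.66 in⁴

Treat the section as a set of non-overlapping primitives; coordinates are from the bounding-box lower-left.
Web: 0.55 × 6.4, A = 3.52 in², x = 4.325 in, Ī = 0.0887333 in⁴.
Top flange (beyond web): 4.05 × 0.4, A = 1.62 in², x = 6.625 in, Ī = 2.21434 in⁴.
Bottom flange (beyond web): 4.05 × 0.4, A = 1.62 in², x = 2.025 in, Ī = 2.21434 in⁴.
Centroid: x̄ = ΣA·x / ΣA = 4.325 in.
Transfer each piece to the centroidal y-axis using Ī + A·d² with d = x − 4.325:
  web: d = 0 in → contributes +0.0887333 in⁴
  top flange (beyond web): d = 2.3 in → contributes +10.7841 in⁴
  bottom flange (beyond web): d = -2.3 in → contributes +10.7841 in⁴
Total I = 21.657 in⁴.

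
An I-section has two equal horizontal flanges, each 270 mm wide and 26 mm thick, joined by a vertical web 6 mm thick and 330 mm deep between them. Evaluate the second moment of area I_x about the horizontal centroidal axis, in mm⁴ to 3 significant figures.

Decompose the section into non-overlapping parts with the origin at the bottom-left of its bounding rectangle.
Bottom flange: 270 × 26, A = 7 020 mm², y = 13 mm, Ī = 395 460 mm⁴.
Web: 6 × 330, A = 1 980 mm², y = 191 mm, Ī = 17 968 500 mm⁴.
Top flange: 270 × 26, A = 7 020 mm², y = 369 mm, Ī = 395 460 mm⁴.
By symmetry the centroid is at mid-height, ȳ = 191 mm.
Transfer each piece to the horizontal centroidal axis using Ī + A·d² with d = y − 191:
  bottom flange: d = -178 mm → contributes +222 817 140 mm⁴
  web: d = 0 mm → contributes +17 968 500 mm⁴
  top flange: d = 178 mm → contributes +222 817 140 mm⁴
Total I = 463 602 780 mm⁴.

I_x ≈ 4.64 × 10⁸ mm⁴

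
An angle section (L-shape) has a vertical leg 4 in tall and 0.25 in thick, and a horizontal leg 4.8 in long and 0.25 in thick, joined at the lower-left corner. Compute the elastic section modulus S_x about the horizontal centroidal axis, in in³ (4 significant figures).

Split into non-overlapping primitives; take the origin at the lower-left of the bounding box.
Vertical leg: 0.25 × 4, A = 1 in², y = 2 in, Ī = 1.33333 in⁴.
Horizontal leg (remainder): 4.55 × 0.25, A = 1.1375 in², y = 0.125 in, Ī = 0.00592448 in⁴.
Centroid: ȳ = ΣA·y / ΣA = 1.00219 in.
Transfer each piece to the horizontal centroidal axis using Ī + A·d² with d = y − 1.00219:
  vertical leg: d = 0.997807 in → contributes +2.32895 in⁴
  horizontal leg (remainder): d = -0.877193 in → contributes +0.881194 in⁴
Total I = 3.21015 in⁴.
Extreme fibre distance c = 2.99781 in; S = I/c = 1.07083 in³.

S_x ≈ 1.071 in³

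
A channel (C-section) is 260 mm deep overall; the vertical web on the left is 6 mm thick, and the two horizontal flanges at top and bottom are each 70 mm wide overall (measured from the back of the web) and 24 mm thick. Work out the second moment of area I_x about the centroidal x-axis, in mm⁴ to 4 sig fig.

Break the section into simple shapes (no overlaps), measuring from the bottom-left corner of the bounding box.
Web: 6 × 260, A = 1 560 mm², y = 130 mm, Ī = 8 788 000 mm⁴.
Top flange (beyond web): 64 × 24, A = 1 536 mm², y = 248 mm, Ī = 73 728 mm⁴.
Bottom flange (beyond web): 64 × 24, A = 1 536 mm², y = 12 mm, Ī = 73 728 mm⁴.
By symmetry the centroid is at mid-height, ȳ = 130 mm.
Transfer each piece to the centroidal x-axis using Ī + A·d² with d = y − 130:
  web: d = 0 mm → contributes +8 788 000 mm⁴
  top flange (beyond web): d = 118 mm → contributes +21 460 992 mm⁴
  bottom flange (beyond web): d = -118 mm → contributes +21 460 992 mm⁴
Total I = 51 709 984 mm⁴.

I_x ≈ 5.171 × 10⁷ mm⁴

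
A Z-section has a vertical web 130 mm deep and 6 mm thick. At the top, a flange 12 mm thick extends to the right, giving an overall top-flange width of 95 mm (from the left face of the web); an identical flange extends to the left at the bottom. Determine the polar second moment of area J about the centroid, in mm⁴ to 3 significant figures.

J ≈ 1.48 × 10⁷ mm⁴

Split into non-overlapping primitives; take the origin at the lower-left of the bounding box.
Web: 6 × 130, A = 780 mm², y = 65 mm, Ī = 1 098 500 mm⁴.
Top flange (beyond web): 89 × 12, A = 1 068 mm², y = 124 mm, Ī = 12 816 mm⁴.
Bottom flange (beyond web): 89 × 12, A = 1 068 mm², y = 6 mm, Ī = 12 816 mm⁴.
Centroid: ȳ = ΣA·y / ΣA = 65 mm.
Transfer each piece to the centroidal x-axis using Ī + A·d² with d = y − 65:
  web: d = 0 mm → contributes +1 098 500 mm⁴
  top flange (beyond web): d = 59 mm → contributes +3 730 524 mm⁴
  bottom flange (beyond web): d = -59 mm → contributes +3 730 524 mm⁴
Total I = 8 559 548 mm⁴.
For the y-axis: x̄ = 92 mm.
Repeating about the centroidal y-axis gives I_y = 6 231 628 mm⁴.
Polar second moment: J = I_x + I_y = 14 791 176 mm⁴.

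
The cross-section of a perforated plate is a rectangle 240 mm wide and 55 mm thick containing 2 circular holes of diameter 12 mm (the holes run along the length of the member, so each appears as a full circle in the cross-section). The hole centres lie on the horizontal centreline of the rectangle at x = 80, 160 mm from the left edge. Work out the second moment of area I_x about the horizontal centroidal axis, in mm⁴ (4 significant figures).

Decompose the section into non-overlapping parts with the origin at the bottom-left of its bounding rectangle.
Plate: 240 × 55, A = 13 200 mm², y = 27.5 mm, Ī = 3 327 500 mm⁴.
Hole 1 (subtracted): ⌀12, A = 113.097 mm², y = 27.5 mm, Ī = 1017.88 mm⁴.
Hole 2 (subtracted): ⌀12, A = 113.097 mm², y = 27.5 mm, Ī = 1017.88 mm⁴.
By symmetry the centroid is at mid-height, ȳ = 27.5 mm.
All pieces are centred on the horizontal centroidal axis, so I = ΣĪ (holes subtracted) = 3 325 464 mm⁴.

I_x ≈ 3.325 × 10⁶ mm⁴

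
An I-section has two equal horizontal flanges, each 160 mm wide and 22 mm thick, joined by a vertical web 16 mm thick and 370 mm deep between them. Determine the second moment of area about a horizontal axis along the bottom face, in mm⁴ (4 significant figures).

I_base ≈ 8.936 × 10⁸ mm⁴

Split into non-overlapping primitives; take the origin at the lower-left of the bounding box.
Bottom flange: 160 × 22, A = 3 520 mm², y = 11 mm, Ī = 141 973 mm⁴.
Web: 16 × 370, A = 5 920 mm², y = 207 mm, Ī = 67 537 333 mm⁴.
Top flange: 160 × 22, A = 3 520 mm², y = 403 mm, Ī = 141 973 mm⁴.
Transfer each piece to the bottom edge using Ī + A·d² with d = y − 0:
  bottom flange: d = 11 mm → contributes +567 893 mm⁴
  web: d = 207 mm → contributes +321 203 413 mm⁴
  top flange: d = 403 mm → contributes +571 821 653 mm⁴
Total I = 893 592 960 mm⁴.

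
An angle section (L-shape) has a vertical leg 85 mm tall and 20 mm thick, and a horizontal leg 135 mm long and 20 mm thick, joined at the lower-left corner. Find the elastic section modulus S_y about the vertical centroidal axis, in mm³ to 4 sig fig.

S_y ≈ 8.174 × 10⁴ mm³

Break the section into simple shapes (no overlaps), measuring from the bottom-left corner of the bounding box.
Vertical leg: 20 × 85, A = 1 700 mm², x = 10 mm, Ī = 56666.7 mm⁴.
Horizontal leg (remainder): 115 × 20, A = 2 300 mm², x = 77.5 mm, Ī = 2 534 792 mm⁴.
Centroid: x̄ = ΣA·x / ΣA = 48.8125 mm.
Transfer each piece to the vertical centroidal axis using Ī + A·d² with d = x − 48.8125:
  vertical leg: d = -38.8125 mm → contributes +2 617 564 mm⁴
  horizontal leg (remainder): d = 28.6875 mm → contributes +4 427 629 mm⁴
Total I = 7 045 193 mm⁴.
Extreme fibre distance c = 86.1875 mm; S = I/c = 81742.6 mm³.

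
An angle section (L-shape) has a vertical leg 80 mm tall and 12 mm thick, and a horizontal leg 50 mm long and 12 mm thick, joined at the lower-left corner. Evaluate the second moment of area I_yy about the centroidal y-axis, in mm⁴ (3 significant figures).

I_yy ≈ 2.60 × 10⁵ mm⁴

Break the section into simple shapes (no overlaps), measuring from the bottom-left corner of the bounding box.
Vertical leg: 12 × 80, A = 960 mm², x = 6 mm, Ī = 11 520 mm⁴.
Horizontal leg (remainder): 38 × 12, A = 456 mm², x = 31 mm, Ī = 54 872 mm⁴.
Centroid: x̄ = ΣA·x / ΣA = 14.051 mm.
Transfer each piece to the centroidal y-axis using Ī + A·d² with d = x − 14.051:
  vertical leg: d = -8.0508 mm → contributes +73 743 mm⁴
  horizontal leg (remainder): d = 16.949 mm → contributes +185 869 mm⁴
Total I = 259 612 mm⁴.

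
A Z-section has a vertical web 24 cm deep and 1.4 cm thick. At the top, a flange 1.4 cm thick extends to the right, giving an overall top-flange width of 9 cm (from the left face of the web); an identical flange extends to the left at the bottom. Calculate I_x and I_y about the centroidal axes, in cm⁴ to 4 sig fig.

I_x ≈ 4334 cm⁴, I_y ≈ 538.8 cm⁴

Decompose the section into non-overlapping parts with the origin at the bottom-left of its bounding rectangle.
Web: 1.4 × 24, A = 33.6 cm², y = 12 cm, Ī = 1612.8 cm⁴.
Top flange (beyond web): 7.6 × 1.4, A = 10.64 cm², y = 23.3 cm, Ī = 1.73787 cm⁴.
Bottom flange (beyond web): 7.6 × 1.4, A = 10.64 cm², y = 0.7 cm, Ī = 1.73787 cm⁴.
Centroid: ȳ = ΣA·y / ΣA = 12 cm.
Transfer each piece to the centroidal x-axis using Ī + A·d² with d = y − 12:
  web: d = 0 cm → contributes +1612.8 cm⁴
  top flange (beyond web): d = 11.3 cm → contributes +1360.36 cm⁴
  bottom flange (beyond web): d = -11.3 cm → contributes +1360.36 cm⁴
Total I = 4333.52 cm⁴.
For the y-axis: x̄ = 8.3 cm.
Repeating about the centroidal y-axis gives I_y = 538.836 cm⁴.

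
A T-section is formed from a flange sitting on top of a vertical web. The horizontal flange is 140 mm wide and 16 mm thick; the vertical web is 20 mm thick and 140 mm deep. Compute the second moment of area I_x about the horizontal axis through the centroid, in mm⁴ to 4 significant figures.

I_x ≈ 1.219 × 10⁷ mm⁴

Treat the section as a set of non-overlapping primitives; coordinates are from the bounding-box lower-left.
Flange: 140 × 16, A = 2 240 mm², y = 148 mm, Ī = 47786.7 mm⁴.
Web: 20 × 140, A = 2 800 mm², y = 70 mm, Ī = 4 573 333 mm⁴.
Centroid: ȳ = ΣA·y / ΣA = 104.667 mm.
Transfer each piece to the horizontal axis through the centroid using Ī + A·d² with d = y − 104.667:
  flange: d = 43.3333 mm → contributes +4 254 009 mm⁴
  web: d = -34.6667 mm → contributes +7 938 311 mm⁴
Total I = 12 192 320 mm⁴.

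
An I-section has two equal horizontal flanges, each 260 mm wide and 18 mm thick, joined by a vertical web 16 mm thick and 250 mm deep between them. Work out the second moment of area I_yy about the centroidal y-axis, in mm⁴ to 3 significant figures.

Break the section into simple shapes (no overlaps), measuring from the bottom-left corner of the bounding box.
Bottom flange: 260 × 18, A = 4 680 mm², x = 130 mm, Ī = 26 364 000 mm⁴.
Web: 16 × 250, A = 4 000 mm², x = 130 mm, Ī = 85 333 mm⁴.
Top flange: 260 × 18, A = 4 680 mm², x = 130 mm, Ī = 26 364 000 mm⁴.
By symmetry the centroid is at mid-width, x̄ = 130 mm.
All pieces are centred on the centroidal y-axis, so I = ΣĪ = 52 813 333 mm⁴.

I_yy ≈ 5.28 × 10⁷ mm⁴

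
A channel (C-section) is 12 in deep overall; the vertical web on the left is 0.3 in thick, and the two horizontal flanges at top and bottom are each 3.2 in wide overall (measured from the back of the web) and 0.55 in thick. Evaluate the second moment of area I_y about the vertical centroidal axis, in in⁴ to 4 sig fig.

I_y ≈ 6.592 in⁴

Break the section into simple shapes (no overlaps), measuring from the bottom-left corner of the bounding box.
Web: 0.3 × 12, A = 3.6 in², x = 0.15 in, Ī = 0.027 in⁴.
Top flange (beyond web): 2.9 × 0.55, A = 1.595 in², x = 1.75 in, Ī = 1.11783 in⁴.
Bottom flange (beyond web): 2.9 × 0.55, A = 1.595 in², x = 1.75 in, Ī = 1.11783 in⁴.
Centroid: x̄ = ΣA·x / ΣA = 0.901694 in.
Transfer each piece to the vertical centroidal axis using Ī + A·d² with d = x − 0.901694:
  web: d = -0.751694 in → contributes +2.06116 in⁴
  top flange (beyond web): d = 0.848306 in → contributes +2.26563 in⁴
  bottom flange (beyond web): d = 0.848306 in → contributes +2.26563 in⁴
Total I = 6.59241 in⁴.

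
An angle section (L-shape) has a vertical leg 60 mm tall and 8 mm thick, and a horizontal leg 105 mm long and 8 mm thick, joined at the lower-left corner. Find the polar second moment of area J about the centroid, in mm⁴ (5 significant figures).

Treat the section as a set of non-overlapping primitives; coordinates are from the bounding-box lower-left.
Vertical leg: 8 × 60, A = 480 mm², y = 30 mm, Ī = 144 000 mm⁴.
Horizontal leg (remainder): 97 × 8, A = 776 mm², y = 4 mm, Ī = 4138.667 mm⁴.
Centroid: ȳ = ΣA·y / ΣA = 13.93631 mm.
Transfer each piece to the centroidal x-axis using Ī + A·d² with d = y − 13.93631:
  vertical leg: d = 16.06369 mm → contributes +267860.3 mm⁴
  horizontal leg (remainder): d = -9.936306 mm → contributes +80753.28 mm⁴
Total I = 348613.6 mm⁴.
For the y-axis: x̄ = 36.43631 mm.
Repeating about the centroidal y-axis gives I_y = 1 428 404 mm⁴.
Polar second moment: J = I_x + I_y = 1 777 017 mm⁴.

J ≈ 1.7770 × 10⁶ mm⁴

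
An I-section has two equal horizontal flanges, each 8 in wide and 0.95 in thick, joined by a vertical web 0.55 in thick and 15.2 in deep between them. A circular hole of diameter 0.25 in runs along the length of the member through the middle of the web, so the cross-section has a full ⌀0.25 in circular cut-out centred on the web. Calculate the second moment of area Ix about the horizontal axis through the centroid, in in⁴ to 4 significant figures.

Ix ≈ 1153 in⁴

Split into non-overlapping primitives; take the origin at the lower-left of the bounding box.
Bottom flange: 8 × 0.95, A = 7.6 in², y = 0.475 in, Ī = 0.571583 in⁴.
Web: 0.55 × 15.2, A = 8.36 in², y = 8.55 in, Ī = 160.958 in⁴.
Top flange: 8 × 0.95, A = 7.6 in², y = 16.625 in, Ī = 0.571583 in⁴.
Hole (subtracted): ⌀0.25, A = 0.0490874 in², y = 8.55 in, Ī = 0.000191748 in⁴.
By symmetry the centroid is at mid-height, ȳ = 8.55 in.
Transfer each piece to the horizontal axis through the centroid using Ī + A·d² with d = y − 8.55:
  bottom flange: d = -8.075 in → contributes +496.134 in⁴
  web: d = 0 in → contributes +160.958 in⁴
  top flange: d = 8.075 in → contributes +496.134 in⁴
  hole: d = 0 in → contributes −0.000191748 in⁴
Total I = 1153.23 in⁴.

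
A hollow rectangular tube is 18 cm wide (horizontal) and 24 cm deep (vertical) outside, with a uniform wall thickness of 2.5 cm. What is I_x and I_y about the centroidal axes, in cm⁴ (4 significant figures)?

Break the section into simple shapes (no overlaps), measuring from the bottom-left corner of the bounding box.
Outer rectangle: 18 × 24, A = 432 cm², y = 12 cm, Ī = 20 736 cm⁴.
Inner void (subtracted): 13 × 19, A = 247 cm², y = 12 cm, Ī = 7430.58 cm⁴.
By symmetry the centroid is at mid-height, ȳ = 12 cm.
All pieces are centred on the centroidal x-axis, so I = ΣĪ (holes subtracted) = 13305.4 cm⁴.
Repeating about the centroidal y-axis gives I_y = 8185.42 cm⁴.

I_x ≈ 1.331 × 10⁴ cm⁴, I_y ≈ 8185 cm⁴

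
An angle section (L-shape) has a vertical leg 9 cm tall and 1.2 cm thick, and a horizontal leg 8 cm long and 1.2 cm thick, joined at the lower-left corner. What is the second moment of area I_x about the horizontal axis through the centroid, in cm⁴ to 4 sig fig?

Break the section into simple shapes (no overlaps), measuring from the bottom-left corner of the bounding box.
Vertical leg: 1.2 × 9, A = 10.8 cm², y = 4.5 cm, Ī = 72.9 cm⁴.
Horizontal leg (remainder): 6.8 × 1.2, A = 8.16 cm², y = 0.6 cm, Ī = 0.9792 cm⁴.
Centroid: ȳ = ΣA·y / ΣA = 2.82152 cm.
Transfer each piece to the horizontal axis through the centroid using Ī + A·d² with d = y − 2.82152:
  vertical leg: d = 1.67848 cm → contributes +103.327 cm⁴
  horizontal leg (remainder): d = -2.22152 cm → contributes +41.25 cm⁴
Total I = 144.577 cm⁴.

I_x ≈ 144.6 cm⁴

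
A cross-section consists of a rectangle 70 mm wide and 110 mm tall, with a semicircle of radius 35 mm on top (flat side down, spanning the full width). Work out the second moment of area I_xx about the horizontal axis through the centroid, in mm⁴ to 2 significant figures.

I_xx ≈ 1.5 × 10⁷ mm⁴

Split into non-overlapping primitives; take the origin at the lower-left of the bounding box.
Rectangular body: 70 × 110, A = 7 700 mm², y = 55 mm, Ī = 7 764 167 mm⁴.
Semicircular cap: semicircle r = 35, A = 1 924 mm², y = 124.9 mm, Ī = 164 704 mm⁴.
Centroid: ȳ = ΣA·y / ΣA = 68.97 mm.
Transfer each piece to the horizontal axis through the centroid using Ī + A·d² with d = y − 68.97:
  rectangular body: d = -13.97 mm → contributes +9 266 130 mm⁴
  semicircular cap: d = 55.89 mm → contributes +6 174 976 mm⁴
Total I = 15 441 106 mm⁴.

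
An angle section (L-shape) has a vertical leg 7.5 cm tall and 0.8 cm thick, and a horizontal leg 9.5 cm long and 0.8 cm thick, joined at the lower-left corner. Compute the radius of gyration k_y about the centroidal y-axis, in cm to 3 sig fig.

k_y ≈ 3.00 cm

Break the section into simple shapes (no overlaps), measuring from the bottom-left corner of the bounding box.
Vertical leg: 0.8 × 7.5, A = 6 cm², x = 0.4 cm, Ī = 0.32 cm⁴.
Horizontal leg (remainder): 8.7 × 0.8, A = 6.96 cm², x = 5.15 cm, Ī = 43.9 cm⁴.
Centroid: x̄ = ΣA·x / ΣA = 2.9509 cm.
Transfer each piece to the centroidal y-axis using Ī + A·d² with d = x − 2.9509:
  vertical leg: d = -2.5509 cm → contributes +39.363 cm⁴
  horizontal leg (remainder): d = 2.1991 cm → contributes +77.558 cm⁴
Total I = 116.92 cm⁴.
Radius of gyration: k = √(I/A) = √(116.92 / 12.96) = 3.0036 cm.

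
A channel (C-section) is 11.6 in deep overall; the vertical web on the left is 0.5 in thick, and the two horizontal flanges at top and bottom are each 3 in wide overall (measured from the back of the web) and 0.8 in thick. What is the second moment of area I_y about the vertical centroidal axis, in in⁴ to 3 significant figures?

Break the section into simple shapes (no overlaps), measuring from the bottom-left corner of the bounding box.
Web: 0.5 × 11.6, A = 5.8 in², x = 0.25 in, Ī = 0.12083 in⁴.
Top flange (beyond web): 2.5 × 0.8, A = 2 in², x = 1.75 in, Ī = 1.0417 in⁴.
Bottom flange (beyond web): 2.5 × 0.8, A = 2 in², x = 1.75 in, Ī = 1.0417 in⁴.
Centroid: x̄ = ΣA·x / ΣA = 0.86224 in.
Transfer each piece to the vertical centroidal axis using Ī + A·d² with d = x − 0.86224:
  web: d = -0.61224 in → contributes +2.2949 in⁴
  top flange (beyond web): d = 0.88776 in → contributes +2.6179 in⁴
  bottom flange (beyond web): d = 0.88776 in → contributes +2.6179 in⁴
Total I = 7.5307 in⁴.

I_y ≈ 7.53 in⁴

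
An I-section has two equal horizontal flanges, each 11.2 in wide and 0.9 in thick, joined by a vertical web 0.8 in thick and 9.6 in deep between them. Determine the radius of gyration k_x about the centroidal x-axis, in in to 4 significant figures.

k_x ≈ 4.704 in

Split into non-overlapping primitives; take the origin at the lower-left of the bounding box.
Bottom flange: 11.2 × 0.9, A = 10.08 in², y = 0.45 in, Ī = 0.6804 in⁴.
Web: 0.8 × 9.6, A = 7.68 in², y = 5.7 in, Ī = 58.9824 in⁴.
Top flange: 11.2 × 0.9, A = 10.08 in², y = 10.95 in, Ī = 0.6804 in⁴.
By symmetry the centroid is at mid-height, ȳ = 5.7 in.
Transfer each piece to the centroidal x-axis using Ī + A·d² with d = y − 5.7:
  bottom flange: d = -5.25 in → contributes +278.51 in⁴
  web: d = 0 in → contributes +58.9824 in⁴
  top flange: d = 5.25 in → contributes +278.51 in⁴
Total I = 616.003 in⁴.
Radius of gyration: k = √(I/A) = √(616.003 / 27.84) = 4.70389 in.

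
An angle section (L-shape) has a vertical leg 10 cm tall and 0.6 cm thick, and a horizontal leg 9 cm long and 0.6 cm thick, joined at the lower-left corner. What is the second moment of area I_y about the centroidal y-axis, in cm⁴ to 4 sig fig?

Decompose the section into non-overlapping parts with the origin at the bottom-left of its bounding rectangle.
Vertical leg: 0.6 × 10, A = 6 cm², x = 0.3 cm, Ī = 0.18 cm⁴.
Horizontal leg (remainder): 8.4 × 0.6, A = 5.04 cm², x = 4.8 cm, Ī = 29.6352 cm⁴.
Centroid: x̄ = ΣA·x / ΣA = 2.35435 cm.
Transfer each piece to the centroidal y-axis using Ī + A·d² with d = x − 2.35435:
  vertical leg: d = -2.05435 cm → contributes +25.5021 cm⁴
  horizontal leg (remainder): d = 2.44565 cm → contributes +59.7805 cm⁴
Total I = 85.2826 cm⁴.

I_y ≈ 85.28 cm⁴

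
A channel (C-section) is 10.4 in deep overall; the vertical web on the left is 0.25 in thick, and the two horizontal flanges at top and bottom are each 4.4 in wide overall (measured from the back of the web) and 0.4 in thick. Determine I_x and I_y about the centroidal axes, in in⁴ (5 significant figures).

Split into non-overlapping primitives; take the origin at the lower-left of the bounding box.
Web: 0.25 × 10.4, A = 2.6 in², y = 5.2 in, Ī = 23.43467 in⁴.
Top flange (beyond web): 4.15 × 0.4, A = 1.66 in², y = 10.2 in, Ī = 0.02213333 in⁴.
Bottom flange (beyond web): 4.15 × 0.4, A = 1.66 in², y = 0.2 in, Ī = 0.02213333 in⁴.
By symmetry the centroid is at mid-height, ȳ = 5.2 in.
Transfer each piece to the centroidal x-axis using Ī + A·d² with d = y − 5.2:
  web: d = 0 in → contributes +23.43467 in⁴
  top flange (beyond web): d = 5 in → contributes +41.52213 in⁴
  bottom flange (beyond web): d = -5 in → contributes +41.52213 in⁴
Total I = 106.4789 in⁴.
For the y-axis: x̄ = 1.358784 in.
Repeating about the centroidal y-axis gives I_y = 11.83568 in⁴.

I_x ≈ 106.48 in⁴, I_y ≈ 11.836 in⁴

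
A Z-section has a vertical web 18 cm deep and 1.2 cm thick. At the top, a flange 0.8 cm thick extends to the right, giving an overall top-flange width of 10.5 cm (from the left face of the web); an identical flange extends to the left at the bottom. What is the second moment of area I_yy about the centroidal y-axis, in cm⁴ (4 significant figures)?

Break the section into simple shapes (no overlaps), measuring from the bottom-left corner of the bounding box.
Web: 1.2 × 18, A = 21.6 cm², x = 9.9 cm, Ī = 2.592 cm⁴.
Top flange (beyond web): 9.3 × 0.8, A = 7.44 cm², x = 15.15 cm, Ī = 53.6238 cm⁴.
Bottom flange (beyond web): 9.3 × 0.8, A = 7.44 cm², x = 4.65 cm, Ī = 53.6238 cm⁴.
Centroid: x̄ = ΣA·x / ΣA = 9.9 cm.
Transfer each piece to the centroidal y-axis using Ī + A·d² with d = x − 9.9:
  web: d = 0 cm → contributes +2.592 cm⁴
  top flange (beyond web): d = 5.25 cm → contributes +258.689 cm⁴
  bottom flange (beyond web): d = -5.25 cm → contributes +258.689 cm⁴
Total I = 519.97 cm⁴.

I_yy ≈ 520.0 cm⁴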